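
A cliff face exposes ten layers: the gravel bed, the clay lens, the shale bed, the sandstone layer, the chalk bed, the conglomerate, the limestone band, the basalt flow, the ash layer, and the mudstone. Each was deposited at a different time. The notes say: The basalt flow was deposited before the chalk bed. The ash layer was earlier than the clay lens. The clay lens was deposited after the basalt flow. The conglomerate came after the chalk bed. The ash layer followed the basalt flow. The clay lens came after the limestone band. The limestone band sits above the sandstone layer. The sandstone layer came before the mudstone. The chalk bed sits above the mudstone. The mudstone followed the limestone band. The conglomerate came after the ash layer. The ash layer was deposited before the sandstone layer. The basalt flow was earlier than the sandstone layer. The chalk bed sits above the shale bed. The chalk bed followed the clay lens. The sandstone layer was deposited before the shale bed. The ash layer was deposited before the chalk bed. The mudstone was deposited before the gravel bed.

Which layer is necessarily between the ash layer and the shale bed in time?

the sandstone layer

Tracing the constraints gives the ash layer → the sandstone layer → the shale bed, so the sandstone layer sits after the ash layer and before the shale bed.
No other layer is forced both after the ash layer and before the shale bed.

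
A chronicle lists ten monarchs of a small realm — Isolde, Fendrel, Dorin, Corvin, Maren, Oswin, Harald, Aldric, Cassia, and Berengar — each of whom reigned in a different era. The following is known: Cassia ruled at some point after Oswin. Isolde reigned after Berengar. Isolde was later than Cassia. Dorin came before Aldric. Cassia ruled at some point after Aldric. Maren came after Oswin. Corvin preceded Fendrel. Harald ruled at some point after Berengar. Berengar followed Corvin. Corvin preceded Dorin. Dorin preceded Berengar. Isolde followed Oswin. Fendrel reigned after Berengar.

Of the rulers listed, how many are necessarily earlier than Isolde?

Directly stated before Isolde: Berengar, Cassia, and Oswin.
Aldric reaches Isolde via Aldric → Cassia → Isolde.
Corvin reaches Isolde via Corvin → Berengar → Isolde.
Dorin reaches Isolde via Dorin → Berengar → Isolde.
No chain forces Harald (or any of the others) ahead of Isolde.
That's Aldric, Berengar, Cassia, Corvin, Dorin, and Oswin — 6 in all.

6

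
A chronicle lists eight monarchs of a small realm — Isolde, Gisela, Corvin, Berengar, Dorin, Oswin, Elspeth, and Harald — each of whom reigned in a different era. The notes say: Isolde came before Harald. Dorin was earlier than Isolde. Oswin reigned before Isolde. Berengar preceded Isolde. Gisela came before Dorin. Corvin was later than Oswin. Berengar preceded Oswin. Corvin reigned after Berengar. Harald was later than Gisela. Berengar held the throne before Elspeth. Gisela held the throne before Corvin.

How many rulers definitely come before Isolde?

Directly stated before Isolde: Berengar, Dorin, and Oswin.
Gisela reaches Isolde via Gisela → Dorin → Isolde.
No chain forces Corvin (or any of the others) ahead of Isolde.
That's Berengar, Dorin, Gisela, and Oswin — 4 in all.

4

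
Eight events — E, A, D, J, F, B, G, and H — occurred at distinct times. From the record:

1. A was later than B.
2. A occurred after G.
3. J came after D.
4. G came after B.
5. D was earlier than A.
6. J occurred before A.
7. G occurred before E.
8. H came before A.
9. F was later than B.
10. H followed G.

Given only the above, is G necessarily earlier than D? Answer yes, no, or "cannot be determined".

No chain of stated constraints runs from G to D, and none runs from D to G either.
So the relative order of G and D is not fixed by the given facts.

cannot be determined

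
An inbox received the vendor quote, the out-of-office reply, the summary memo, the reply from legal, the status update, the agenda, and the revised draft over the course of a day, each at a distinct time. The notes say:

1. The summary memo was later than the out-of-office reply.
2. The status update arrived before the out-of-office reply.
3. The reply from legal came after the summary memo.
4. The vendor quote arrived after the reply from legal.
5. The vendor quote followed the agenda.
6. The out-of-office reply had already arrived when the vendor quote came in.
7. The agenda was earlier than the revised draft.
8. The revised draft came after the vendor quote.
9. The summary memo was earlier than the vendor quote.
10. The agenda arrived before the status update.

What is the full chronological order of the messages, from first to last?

the agenda, the status update, the out-of-office reply, the summary memo, the reply from legal, the vendor quote, the revised draft

The constraints fix every adjacent pair, so only one ordering works:
the agenda → the status update → the out-of-office reply → the summary memo → the reply from legal → the vendor quote → the revised draft.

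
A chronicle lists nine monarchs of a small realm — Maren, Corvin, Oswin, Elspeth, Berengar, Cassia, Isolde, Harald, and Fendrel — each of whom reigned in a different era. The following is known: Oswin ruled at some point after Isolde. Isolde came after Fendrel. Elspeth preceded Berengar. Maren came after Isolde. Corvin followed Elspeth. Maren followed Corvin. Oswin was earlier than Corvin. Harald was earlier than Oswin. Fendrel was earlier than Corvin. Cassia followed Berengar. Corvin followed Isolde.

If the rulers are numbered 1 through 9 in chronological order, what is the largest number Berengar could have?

8

Berengar must come before Cassia — 1 ruler forced after them.
Everything else can be placed before Berengar in some valid order, so Berengar can sit as late as position 9 − 1 = 8.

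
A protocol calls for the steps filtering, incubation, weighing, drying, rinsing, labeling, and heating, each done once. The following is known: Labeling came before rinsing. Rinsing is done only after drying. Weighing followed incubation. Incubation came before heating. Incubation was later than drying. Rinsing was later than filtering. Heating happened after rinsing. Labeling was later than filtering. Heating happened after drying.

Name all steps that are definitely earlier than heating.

Directly stated before heating: drying, incubation, and rinsing.
Filtering reaches heating via filtering → rinsing → heating.
Labeling reaches heating via labeling → rinsing → heating.
No chain forces weighing ahead of heating.

drying, filtering, incubation, labeling, rinsing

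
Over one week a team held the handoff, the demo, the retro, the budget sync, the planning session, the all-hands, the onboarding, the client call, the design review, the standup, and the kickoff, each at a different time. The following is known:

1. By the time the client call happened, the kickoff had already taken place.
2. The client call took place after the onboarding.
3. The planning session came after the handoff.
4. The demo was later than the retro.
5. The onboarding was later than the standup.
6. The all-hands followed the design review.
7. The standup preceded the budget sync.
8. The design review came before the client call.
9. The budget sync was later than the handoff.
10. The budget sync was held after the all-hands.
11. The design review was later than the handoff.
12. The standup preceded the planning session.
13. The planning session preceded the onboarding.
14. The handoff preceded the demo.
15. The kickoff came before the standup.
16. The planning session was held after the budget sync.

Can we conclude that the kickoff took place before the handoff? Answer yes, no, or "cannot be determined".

cannot be determined

No chain of stated constraints runs from the kickoff to the handoff, and none runs from the handoff to the kickoff either.
So the relative order of the kickoff and the handoff is not fixed by the given facts.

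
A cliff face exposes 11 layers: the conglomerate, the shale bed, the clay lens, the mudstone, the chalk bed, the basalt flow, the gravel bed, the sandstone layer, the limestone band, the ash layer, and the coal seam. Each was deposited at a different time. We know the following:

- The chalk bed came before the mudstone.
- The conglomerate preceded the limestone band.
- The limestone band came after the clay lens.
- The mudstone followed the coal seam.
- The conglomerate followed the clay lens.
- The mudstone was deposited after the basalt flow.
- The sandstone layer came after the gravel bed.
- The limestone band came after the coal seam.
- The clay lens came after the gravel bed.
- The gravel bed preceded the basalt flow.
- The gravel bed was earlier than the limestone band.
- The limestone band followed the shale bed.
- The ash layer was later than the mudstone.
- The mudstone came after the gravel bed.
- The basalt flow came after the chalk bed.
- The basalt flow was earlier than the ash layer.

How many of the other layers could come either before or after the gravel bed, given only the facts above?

Forced after the gravel bed: the ash layer, the basalt flow, the clay lens, the conglomerate, the limestone band, the mudstone, and the sandstone layer.
That leaves the chalk bed, the coal seam, and the shale bed with no forced order relative to the gravel bed — 3.

3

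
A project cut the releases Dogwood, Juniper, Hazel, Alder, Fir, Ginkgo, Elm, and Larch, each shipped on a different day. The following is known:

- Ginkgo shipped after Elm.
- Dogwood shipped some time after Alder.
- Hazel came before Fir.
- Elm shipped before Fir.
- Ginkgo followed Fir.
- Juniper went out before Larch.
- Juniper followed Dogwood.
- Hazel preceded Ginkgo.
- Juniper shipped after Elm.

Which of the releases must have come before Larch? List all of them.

Directly stated before Larch: Juniper.
Alder reaches Larch via Alder → Dogwood → Juniper → Larch.
Dogwood reaches Larch via Dogwood → Juniper → Larch.
Elm reaches Larch via Elm → Juniper → Larch.
No chain forces Fir (or any of the others) ahead of Larch.

Alder, Dogwood, Elm, Juniper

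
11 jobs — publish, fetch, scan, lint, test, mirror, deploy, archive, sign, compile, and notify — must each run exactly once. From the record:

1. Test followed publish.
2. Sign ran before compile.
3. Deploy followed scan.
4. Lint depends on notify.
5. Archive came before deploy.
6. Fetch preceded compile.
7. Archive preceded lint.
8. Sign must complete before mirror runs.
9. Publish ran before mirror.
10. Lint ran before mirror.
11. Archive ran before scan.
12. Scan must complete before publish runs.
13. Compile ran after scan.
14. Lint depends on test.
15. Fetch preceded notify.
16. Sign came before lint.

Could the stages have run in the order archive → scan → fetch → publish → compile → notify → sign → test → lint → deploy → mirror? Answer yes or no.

The constraints require sign before compile, but in the proposed sequence compile appears ahead of sign. That one violation is enough.

no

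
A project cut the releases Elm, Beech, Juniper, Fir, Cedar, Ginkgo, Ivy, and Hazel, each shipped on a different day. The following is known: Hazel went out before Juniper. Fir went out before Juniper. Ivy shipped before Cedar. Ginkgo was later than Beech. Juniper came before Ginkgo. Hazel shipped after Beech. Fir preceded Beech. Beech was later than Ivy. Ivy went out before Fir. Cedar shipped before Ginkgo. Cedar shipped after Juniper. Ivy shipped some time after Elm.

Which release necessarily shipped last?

Every other release has a chain of constraints placing it before Ginkgo, so Ginkgo is last.

Ginkgo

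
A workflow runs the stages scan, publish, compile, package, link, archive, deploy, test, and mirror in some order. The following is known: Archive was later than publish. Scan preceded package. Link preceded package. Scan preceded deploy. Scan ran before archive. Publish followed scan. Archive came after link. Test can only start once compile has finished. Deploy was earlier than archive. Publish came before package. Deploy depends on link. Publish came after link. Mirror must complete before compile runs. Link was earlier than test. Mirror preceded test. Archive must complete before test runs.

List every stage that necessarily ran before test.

Directly stated before test: archive, compile, link, and mirror.
Deploy reaches test via deploy → archive → test.
Publish reaches test via publish → archive → test.
Scan reaches test via scan → archive → test.

archive, compile, deploy, link, mirror, publish, scan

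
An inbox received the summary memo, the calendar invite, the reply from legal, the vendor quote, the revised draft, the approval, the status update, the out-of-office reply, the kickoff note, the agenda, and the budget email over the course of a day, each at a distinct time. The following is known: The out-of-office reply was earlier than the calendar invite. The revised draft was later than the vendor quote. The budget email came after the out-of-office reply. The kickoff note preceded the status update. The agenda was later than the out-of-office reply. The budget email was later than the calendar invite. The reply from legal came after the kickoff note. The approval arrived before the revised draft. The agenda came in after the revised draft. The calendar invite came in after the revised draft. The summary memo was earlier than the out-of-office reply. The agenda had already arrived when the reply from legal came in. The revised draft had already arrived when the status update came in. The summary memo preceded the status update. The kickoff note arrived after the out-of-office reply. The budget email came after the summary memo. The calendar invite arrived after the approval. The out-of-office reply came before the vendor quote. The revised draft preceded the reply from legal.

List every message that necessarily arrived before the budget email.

the approval, the calendar invite, the out-of-office reply, the revised draft, the summary memo, the vendor quote

Directly stated before the budget email: the calendar invite, the out-of-office reply, and the summary memo.
The approval reaches the budget email via the approval → the calendar invite → the budget email.
The revised draft reaches the budget email via the revised draft → the calendar invite → the budget email.
The vendor quote reaches the budget email via the vendor quote → the revised draft → the calendar invite → the budget email.
No chain forces the reply from legal (or any of the others) ahead of the budget email.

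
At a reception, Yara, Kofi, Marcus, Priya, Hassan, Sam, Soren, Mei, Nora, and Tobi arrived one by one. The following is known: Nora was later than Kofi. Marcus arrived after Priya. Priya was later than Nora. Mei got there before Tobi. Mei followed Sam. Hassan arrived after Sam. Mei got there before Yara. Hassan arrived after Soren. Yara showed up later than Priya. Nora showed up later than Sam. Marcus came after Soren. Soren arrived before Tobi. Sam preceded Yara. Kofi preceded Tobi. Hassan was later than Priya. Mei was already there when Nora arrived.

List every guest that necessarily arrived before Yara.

Kofi, Mei, Nora, Priya, Sam

Directly stated before Yara: Mei, Priya, and Sam.
Kofi reaches Yara via Kofi → Nora → Priya → Yara.
Nora reaches Yara via Nora → Priya → Yara.
No chain forces Soren (or any of the others) ahead of Yara.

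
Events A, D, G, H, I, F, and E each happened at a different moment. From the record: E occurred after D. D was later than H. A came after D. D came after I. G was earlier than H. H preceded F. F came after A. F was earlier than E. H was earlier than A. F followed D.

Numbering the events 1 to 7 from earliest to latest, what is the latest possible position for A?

A must come before E and F — 2 events forced after it.
Everything else can be placed before A in some valid order, so A can sit as late as position 7 − 2 = 5.

5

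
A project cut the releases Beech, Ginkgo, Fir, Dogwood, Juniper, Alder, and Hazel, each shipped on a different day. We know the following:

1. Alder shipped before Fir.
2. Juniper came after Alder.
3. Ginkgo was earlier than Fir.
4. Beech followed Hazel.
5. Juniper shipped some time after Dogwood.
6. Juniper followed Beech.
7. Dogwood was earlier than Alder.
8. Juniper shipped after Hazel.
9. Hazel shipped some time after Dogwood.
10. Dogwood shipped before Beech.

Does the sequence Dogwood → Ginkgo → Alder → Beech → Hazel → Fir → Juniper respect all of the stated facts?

no

The constraints require Hazel before Beech, but in the proposed sequence Beech appears ahead of Hazel. That one violation is enough.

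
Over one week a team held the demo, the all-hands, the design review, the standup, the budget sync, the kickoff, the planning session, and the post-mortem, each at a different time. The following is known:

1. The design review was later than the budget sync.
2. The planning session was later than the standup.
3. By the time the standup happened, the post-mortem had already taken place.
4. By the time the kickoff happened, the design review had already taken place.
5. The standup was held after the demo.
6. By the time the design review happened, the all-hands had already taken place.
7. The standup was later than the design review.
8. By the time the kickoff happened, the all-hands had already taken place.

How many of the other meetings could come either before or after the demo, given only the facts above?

Forced after the demo: the planning session and the standup.
That leaves the all-hands, the budget sync, the design review, the kickoff, and the post-mortem with no forced order relative to the demo — 5.

5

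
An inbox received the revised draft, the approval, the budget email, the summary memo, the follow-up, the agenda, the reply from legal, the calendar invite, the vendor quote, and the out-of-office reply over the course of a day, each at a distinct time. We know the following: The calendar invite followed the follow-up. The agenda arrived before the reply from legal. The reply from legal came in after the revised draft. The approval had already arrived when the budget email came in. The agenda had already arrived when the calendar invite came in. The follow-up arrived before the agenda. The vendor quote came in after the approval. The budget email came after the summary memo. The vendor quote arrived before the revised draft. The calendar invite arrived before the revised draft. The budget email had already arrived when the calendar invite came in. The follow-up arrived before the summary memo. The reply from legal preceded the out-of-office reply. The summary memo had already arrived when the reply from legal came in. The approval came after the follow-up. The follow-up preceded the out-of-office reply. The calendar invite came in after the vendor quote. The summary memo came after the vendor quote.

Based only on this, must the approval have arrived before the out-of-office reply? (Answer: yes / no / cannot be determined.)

yes

Chain the constraints: the approval → the vendor quote → the revised draft → the reply from legal → the out-of-office reply. Each link is directly stated, so the approval comes before the out-of-office reply.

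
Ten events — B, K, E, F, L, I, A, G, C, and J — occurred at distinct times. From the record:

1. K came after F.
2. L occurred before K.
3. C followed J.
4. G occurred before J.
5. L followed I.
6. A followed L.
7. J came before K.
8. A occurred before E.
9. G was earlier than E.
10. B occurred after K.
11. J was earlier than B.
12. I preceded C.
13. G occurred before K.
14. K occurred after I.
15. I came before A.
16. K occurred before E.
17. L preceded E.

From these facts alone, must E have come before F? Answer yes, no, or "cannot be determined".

Tracing the constraints gives F → K → E, so F must come before E.
That means E cannot be before F.

no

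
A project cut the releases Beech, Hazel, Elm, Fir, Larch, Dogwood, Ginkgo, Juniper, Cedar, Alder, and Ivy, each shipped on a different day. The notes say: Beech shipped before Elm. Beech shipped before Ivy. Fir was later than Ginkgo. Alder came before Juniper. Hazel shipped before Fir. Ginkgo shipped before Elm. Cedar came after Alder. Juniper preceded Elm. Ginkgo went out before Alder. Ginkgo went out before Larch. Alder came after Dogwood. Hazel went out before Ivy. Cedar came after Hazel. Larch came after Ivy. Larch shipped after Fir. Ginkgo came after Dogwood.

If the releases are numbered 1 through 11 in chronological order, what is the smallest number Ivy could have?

Beech and Hazel must both come before Ivy — 2 forced predecessors.
Nothing else is forced ahead of Ivy, so its earliest slot is position 2 + 1 = 3.

3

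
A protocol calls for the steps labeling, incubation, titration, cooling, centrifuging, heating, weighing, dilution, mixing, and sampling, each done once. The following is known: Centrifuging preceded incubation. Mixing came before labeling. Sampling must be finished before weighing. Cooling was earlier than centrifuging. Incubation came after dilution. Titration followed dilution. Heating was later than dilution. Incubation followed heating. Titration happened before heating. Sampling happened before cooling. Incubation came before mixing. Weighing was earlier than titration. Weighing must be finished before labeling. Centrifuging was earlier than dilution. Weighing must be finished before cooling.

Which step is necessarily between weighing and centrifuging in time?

Tracing the constraints gives weighing → cooling → centrifuging, so cooling sits after weighing and before centrifuging.
No other step is forced both after weighing and before centrifuging.

cooling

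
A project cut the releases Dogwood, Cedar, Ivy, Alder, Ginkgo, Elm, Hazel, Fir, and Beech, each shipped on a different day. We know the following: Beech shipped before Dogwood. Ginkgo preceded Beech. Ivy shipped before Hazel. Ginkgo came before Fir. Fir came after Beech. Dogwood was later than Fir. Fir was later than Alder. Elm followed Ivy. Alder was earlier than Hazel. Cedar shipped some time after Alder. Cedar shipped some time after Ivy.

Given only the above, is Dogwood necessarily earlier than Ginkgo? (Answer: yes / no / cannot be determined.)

no

Tracing the constraints gives Ginkgo → Beech → Dogwood, so Ginkgo must come before Dogwood.
That means Dogwood cannot be before Ginkgo.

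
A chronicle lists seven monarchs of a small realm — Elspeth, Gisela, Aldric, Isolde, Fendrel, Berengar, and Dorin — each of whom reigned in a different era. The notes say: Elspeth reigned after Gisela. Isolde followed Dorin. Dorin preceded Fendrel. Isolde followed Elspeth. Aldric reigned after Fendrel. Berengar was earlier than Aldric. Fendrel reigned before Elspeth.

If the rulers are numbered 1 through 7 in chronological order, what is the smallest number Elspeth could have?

Dorin, Fendrel, and Gisela must all come before Elspeth — 3 forced predecessors.
Nothing else is forced ahead of Elspeth, so their earliest slot is position 3 + 1 = 4.

4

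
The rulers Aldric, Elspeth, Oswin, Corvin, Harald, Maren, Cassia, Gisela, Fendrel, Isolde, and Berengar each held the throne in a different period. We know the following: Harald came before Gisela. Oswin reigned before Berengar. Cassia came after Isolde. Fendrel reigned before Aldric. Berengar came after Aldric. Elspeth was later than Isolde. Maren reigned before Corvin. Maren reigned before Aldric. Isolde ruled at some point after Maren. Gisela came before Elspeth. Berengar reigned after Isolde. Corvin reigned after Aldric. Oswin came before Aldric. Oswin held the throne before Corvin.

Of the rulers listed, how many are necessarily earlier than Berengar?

Directly stated before Berengar: Aldric, Isolde, and Oswin.
Fendrel reaches Berengar via Fendrel → Aldric → Berengar.
Maren reaches Berengar via Maren → Isolde → Berengar.
No chain forces Cassia (or any of the others) ahead of Berengar.
That's Aldric, Fendrel, Isolde, Maren, and Oswin — 5 in all.

5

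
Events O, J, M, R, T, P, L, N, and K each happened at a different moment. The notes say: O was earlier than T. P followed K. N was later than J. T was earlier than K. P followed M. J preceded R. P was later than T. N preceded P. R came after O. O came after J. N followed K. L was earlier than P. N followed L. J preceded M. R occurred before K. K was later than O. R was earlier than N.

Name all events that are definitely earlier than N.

Directly stated before N: J, K, L, and R.
O reaches N via O → K → N.
T reaches N via T → K → N.
No chain forces M (or any of the others) ahead of N.

J, K, L, O, R, T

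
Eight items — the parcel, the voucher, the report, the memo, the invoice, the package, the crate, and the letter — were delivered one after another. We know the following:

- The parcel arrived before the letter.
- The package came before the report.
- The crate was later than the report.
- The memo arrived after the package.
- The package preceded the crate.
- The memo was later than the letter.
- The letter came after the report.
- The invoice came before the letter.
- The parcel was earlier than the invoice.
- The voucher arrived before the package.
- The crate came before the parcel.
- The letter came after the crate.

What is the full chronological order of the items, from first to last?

The constraints fix every adjacent pair, so only one ordering works:
the voucher → the package → the report → the crate → the parcel → the invoice → the letter → the memo.

the voucher, the package, the report, the crate, the parcel, the invoice, the letter, the memo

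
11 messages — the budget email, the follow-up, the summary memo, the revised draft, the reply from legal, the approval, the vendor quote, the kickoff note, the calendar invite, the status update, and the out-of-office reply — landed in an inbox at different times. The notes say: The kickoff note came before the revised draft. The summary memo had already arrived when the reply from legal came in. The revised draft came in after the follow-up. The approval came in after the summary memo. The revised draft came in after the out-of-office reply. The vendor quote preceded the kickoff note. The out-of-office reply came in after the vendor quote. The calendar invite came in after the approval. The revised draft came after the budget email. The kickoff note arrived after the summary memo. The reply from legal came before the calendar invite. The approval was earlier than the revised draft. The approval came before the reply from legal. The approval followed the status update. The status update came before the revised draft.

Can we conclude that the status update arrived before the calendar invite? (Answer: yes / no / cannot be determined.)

Chain the constraints: the status update → the approval → the calendar invite. Each link is directly stated, so the status update comes before the calendar invite.

yes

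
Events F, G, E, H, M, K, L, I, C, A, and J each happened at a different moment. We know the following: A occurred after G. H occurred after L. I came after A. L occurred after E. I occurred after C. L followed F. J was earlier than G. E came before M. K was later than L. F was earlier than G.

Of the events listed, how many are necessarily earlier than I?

5

Directly stated before I: A and C.
F reaches I via F → G → A → I.
G reaches I via G → A → I.
J reaches I via J → G → A → I.
No chain forces E (or any of the others) ahead of I.
That's A, C, F, G, and J — 5 in all.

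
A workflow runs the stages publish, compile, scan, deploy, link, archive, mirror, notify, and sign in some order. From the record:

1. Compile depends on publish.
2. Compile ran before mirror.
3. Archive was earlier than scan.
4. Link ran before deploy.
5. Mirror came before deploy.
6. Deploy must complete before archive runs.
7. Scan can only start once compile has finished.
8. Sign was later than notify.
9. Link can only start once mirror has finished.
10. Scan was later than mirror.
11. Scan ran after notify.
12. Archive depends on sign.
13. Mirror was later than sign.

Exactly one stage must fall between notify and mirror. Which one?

sign

Tracing the constraints gives notify → sign → mirror, so sign sits after notify and before mirror.
No other stage is forced both after notify and before mirror.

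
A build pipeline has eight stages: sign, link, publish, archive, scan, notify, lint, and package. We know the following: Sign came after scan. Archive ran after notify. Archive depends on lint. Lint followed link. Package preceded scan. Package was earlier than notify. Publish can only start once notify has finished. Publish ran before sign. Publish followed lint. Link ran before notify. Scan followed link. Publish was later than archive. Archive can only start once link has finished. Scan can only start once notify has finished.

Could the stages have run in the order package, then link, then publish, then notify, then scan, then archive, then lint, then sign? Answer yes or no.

The constraints require lint before publish, but in the proposed sequence publish appears ahead of lint. That one violation is enough.

no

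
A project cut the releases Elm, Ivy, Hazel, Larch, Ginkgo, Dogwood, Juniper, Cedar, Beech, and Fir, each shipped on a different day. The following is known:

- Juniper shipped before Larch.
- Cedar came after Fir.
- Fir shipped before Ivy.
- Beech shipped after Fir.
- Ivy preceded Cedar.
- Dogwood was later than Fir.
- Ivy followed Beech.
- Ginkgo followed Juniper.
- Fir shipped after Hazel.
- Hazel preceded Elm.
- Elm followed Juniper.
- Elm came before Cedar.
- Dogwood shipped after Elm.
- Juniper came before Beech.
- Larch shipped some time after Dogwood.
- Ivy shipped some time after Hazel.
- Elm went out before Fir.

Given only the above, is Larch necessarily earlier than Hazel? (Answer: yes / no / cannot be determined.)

no

Tracing the constraints gives Hazel → Elm → Dogwood → Larch, so Hazel must come before Larch.
That means Larch cannot be before Hazel.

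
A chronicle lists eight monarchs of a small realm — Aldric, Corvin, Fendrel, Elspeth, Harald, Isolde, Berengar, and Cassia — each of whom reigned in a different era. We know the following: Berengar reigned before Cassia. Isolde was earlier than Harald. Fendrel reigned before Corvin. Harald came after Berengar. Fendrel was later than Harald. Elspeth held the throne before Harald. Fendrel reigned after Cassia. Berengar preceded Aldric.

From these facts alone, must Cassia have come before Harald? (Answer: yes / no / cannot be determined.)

No chain of stated constraints runs from Cassia to Harald, and none runs from Harald to Cassia either.
So the relative order of Cassia and Harald is not fixed by the given facts.

cannot be determined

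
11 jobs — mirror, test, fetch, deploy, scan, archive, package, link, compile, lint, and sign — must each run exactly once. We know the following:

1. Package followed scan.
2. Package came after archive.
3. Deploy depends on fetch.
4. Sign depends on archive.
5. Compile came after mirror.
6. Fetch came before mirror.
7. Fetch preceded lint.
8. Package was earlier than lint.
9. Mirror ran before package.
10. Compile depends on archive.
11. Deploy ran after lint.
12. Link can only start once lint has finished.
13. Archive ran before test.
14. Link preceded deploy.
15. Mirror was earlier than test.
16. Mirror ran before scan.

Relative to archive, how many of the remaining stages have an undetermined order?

3

Forced after archive: compile, deploy, link, lint, package, sign, and test.
That leaves fetch, mirror, and scan with no forced order relative to archive — 3.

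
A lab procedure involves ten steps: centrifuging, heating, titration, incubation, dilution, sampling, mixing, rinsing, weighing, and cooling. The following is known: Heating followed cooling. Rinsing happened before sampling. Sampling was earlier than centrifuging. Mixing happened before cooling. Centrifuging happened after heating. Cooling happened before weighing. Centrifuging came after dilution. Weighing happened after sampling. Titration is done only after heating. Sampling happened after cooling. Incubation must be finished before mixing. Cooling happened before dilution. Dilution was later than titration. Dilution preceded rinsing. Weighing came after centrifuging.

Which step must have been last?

Every other step has a chain of constraints placing it before weighing, so weighing is last.

weighing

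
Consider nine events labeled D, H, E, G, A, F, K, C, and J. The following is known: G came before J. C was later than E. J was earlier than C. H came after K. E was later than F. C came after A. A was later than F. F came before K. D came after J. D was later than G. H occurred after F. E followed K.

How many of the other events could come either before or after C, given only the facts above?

2

Forced before C: A, E, F, G, J, and K.
That leaves D and H with no forced order relative to C — 2.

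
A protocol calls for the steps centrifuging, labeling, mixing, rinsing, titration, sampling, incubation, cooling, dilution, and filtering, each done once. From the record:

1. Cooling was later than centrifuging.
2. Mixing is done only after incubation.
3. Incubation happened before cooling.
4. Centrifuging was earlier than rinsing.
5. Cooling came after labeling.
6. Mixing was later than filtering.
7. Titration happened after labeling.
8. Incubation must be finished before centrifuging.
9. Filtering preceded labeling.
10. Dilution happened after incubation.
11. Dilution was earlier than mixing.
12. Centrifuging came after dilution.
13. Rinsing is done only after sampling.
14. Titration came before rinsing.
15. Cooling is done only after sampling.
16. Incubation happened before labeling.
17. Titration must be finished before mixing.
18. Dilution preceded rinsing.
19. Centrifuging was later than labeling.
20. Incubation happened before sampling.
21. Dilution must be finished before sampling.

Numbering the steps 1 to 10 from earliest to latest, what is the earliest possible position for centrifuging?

5

Dilution, filtering, incubation, and labeling must all come before centrifuging — 4 forced predecessors.
Nothing else is forced ahead of centrifuging, so its earliest slot is position 4 + 1 = 5.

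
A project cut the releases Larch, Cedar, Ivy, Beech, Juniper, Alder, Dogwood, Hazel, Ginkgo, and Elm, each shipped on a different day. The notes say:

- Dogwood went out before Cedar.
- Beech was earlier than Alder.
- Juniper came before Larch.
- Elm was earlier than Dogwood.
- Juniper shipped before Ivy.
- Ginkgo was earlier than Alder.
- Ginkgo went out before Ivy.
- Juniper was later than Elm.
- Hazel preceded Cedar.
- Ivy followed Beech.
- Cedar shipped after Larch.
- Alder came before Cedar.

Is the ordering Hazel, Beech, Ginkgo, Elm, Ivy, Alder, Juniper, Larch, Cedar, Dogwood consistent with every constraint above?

The constraints require Juniper before Ivy, but in the proposed sequence Ivy appears ahead of Juniper. That one violation is enough.

no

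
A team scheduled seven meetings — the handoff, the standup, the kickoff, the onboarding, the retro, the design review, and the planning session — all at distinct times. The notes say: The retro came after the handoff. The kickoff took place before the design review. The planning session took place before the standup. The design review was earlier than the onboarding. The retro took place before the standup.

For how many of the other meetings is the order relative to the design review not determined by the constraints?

Forced before the design review: the kickoff; forced after the design review: the onboarding.
That leaves the handoff, the planning session, the retro, and the standup with no forced order relative to the design review — 4.

4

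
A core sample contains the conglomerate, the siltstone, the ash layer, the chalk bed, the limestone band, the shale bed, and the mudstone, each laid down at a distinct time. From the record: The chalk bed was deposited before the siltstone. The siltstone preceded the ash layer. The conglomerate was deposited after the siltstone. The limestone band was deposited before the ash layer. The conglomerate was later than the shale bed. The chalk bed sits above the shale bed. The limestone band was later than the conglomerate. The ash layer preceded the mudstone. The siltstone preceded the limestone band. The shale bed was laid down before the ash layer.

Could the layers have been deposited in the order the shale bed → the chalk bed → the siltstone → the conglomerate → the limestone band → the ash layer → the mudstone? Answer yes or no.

yes

Check each stated constraint against the proposed order — e.g. the siltstone is ahead of the ash layer; the shale bed is ahead of the ash layer. Every pair is in the required order; nothing is violated.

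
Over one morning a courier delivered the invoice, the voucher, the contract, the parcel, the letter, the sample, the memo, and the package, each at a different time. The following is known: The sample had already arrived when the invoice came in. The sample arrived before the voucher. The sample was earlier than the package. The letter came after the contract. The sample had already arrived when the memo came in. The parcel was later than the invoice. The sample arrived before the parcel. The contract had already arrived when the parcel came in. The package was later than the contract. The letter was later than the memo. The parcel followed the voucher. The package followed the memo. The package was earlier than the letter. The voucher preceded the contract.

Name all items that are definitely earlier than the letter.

the contract, the memo, the package, the sample, the voucher

Directly stated before the letter: the contract, the memo, and the package.
The sample reaches the letter via the sample → the package → the letter.
The voucher reaches the letter via the voucher → the contract → the letter.
No chain forces the invoice (or any of the others) ahead of the letter.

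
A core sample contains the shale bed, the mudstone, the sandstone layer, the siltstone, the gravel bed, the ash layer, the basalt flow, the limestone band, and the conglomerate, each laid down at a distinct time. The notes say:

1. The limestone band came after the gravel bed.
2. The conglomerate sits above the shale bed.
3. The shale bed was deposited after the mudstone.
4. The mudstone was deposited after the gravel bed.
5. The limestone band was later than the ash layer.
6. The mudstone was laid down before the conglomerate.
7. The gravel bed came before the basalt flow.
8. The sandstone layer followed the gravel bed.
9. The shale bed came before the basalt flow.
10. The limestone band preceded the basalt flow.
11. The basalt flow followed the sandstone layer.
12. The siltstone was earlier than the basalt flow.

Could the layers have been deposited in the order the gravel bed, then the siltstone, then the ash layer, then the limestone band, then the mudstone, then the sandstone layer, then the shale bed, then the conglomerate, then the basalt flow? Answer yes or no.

yes

Check each stated constraint against the proposed order — e.g. the siltstone is ahead of the basalt flow; the gravel bed is ahead of the basalt flow. Every pair is in the required order; nothing is violated.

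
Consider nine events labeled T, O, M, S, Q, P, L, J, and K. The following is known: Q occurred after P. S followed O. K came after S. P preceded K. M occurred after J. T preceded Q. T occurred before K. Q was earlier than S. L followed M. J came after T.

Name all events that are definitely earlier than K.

O, P, Q, S, T

Directly stated before K: P, S, and T.
O reaches K via O → S → K.
Q reaches K via Q → S → K.
No chain forces M (or any of the others) ahead of K.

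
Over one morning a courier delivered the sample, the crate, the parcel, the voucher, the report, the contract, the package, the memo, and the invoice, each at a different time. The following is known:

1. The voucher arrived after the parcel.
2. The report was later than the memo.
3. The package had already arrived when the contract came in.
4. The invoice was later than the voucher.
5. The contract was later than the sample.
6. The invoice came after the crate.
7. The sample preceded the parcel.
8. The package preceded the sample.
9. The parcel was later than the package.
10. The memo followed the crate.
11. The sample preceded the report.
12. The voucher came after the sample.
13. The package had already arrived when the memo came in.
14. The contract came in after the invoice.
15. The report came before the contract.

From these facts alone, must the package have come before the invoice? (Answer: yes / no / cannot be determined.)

Chain the constraints: the package → the sample → the voucher → the invoice. Each link is directly stated, so the package comes before the invoice.

yes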